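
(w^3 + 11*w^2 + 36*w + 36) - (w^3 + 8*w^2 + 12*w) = 3*w^2 + 24*w + 36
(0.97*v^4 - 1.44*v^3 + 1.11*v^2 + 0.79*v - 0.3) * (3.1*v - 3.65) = 3.007*v^5 - 8.0045*v^4 + 8.697*v^3 - 1.6025*v^2 - 3.8135*v + 1.095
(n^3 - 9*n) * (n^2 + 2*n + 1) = n^5 + 2*n^4 - 8*n^3 - 18*n^2 - 9*n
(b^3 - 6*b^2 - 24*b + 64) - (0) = b^3 - 6*b^2 - 24*b + 64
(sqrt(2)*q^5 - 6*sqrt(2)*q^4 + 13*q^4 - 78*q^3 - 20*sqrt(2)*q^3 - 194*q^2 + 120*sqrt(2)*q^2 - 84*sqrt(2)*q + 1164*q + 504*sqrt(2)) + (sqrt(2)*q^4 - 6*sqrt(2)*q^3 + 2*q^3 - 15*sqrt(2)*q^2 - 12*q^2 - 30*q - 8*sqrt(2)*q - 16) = sqrt(2)*q^5 - 5*sqrt(2)*q^4 + 13*q^4 - 76*q^3 - 26*sqrt(2)*q^3 - 206*q^2 + 105*sqrt(2)*q^2 - 92*sqrt(2)*q + 1134*q - 16 + 504*sqrt(2)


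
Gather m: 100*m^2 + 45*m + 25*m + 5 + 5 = 100*m^2 + 70*m + 10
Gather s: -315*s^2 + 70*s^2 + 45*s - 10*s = -245*s^2 + 35*s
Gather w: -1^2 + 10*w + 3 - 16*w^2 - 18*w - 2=-16*w^2 - 8*w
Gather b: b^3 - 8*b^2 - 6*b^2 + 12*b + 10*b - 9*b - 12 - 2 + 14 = b^3 - 14*b^2 + 13*b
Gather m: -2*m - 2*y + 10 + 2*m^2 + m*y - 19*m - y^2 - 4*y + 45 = 2*m^2 + m*(y - 21) - y^2 - 6*y + 55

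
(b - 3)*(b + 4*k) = b^2 + 4*b*k - 3*b - 12*k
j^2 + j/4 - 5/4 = (j - 1)*(j + 5/4)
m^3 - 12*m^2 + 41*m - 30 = (m - 6)*(m - 5)*(m - 1)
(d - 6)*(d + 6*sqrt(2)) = d^2 - 6*d + 6*sqrt(2)*d - 36*sqrt(2)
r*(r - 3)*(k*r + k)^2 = k^2*r^4 - k^2*r^3 - 5*k^2*r^2 - 3*k^2*r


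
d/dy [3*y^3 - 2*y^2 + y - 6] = 9*y^2 - 4*y + 1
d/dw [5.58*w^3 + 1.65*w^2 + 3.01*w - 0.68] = 16.74*w^2 + 3.3*w + 3.01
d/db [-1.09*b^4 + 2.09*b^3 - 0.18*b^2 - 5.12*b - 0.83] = -4.36*b^3 + 6.27*b^2 - 0.36*b - 5.12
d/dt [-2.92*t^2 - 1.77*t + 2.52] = -5.84*t - 1.77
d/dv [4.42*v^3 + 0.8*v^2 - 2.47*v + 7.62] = 13.26*v^2 + 1.6*v - 2.47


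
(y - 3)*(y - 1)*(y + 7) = y^3 + 3*y^2 - 25*y + 21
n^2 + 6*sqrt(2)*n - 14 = (n - sqrt(2))*(n + 7*sqrt(2))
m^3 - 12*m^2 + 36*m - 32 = (m - 8)*(m - 2)^2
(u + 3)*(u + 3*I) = u^2 + 3*u + 3*I*u + 9*I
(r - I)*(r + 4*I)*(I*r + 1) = I*r^3 - 2*r^2 + 7*I*r + 4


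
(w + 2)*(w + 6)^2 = w^3 + 14*w^2 + 60*w + 72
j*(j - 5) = j^2 - 5*j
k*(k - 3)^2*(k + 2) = k^4 - 4*k^3 - 3*k^2 + 18*k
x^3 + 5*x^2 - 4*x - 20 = (x - 2)*(x + 2)*(x + 5)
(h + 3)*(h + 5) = h^2 + 8*h + 15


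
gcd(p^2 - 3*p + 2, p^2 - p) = p - 1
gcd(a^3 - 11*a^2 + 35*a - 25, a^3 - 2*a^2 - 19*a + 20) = a^2 - 6*a + 5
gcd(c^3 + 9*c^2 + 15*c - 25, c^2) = 1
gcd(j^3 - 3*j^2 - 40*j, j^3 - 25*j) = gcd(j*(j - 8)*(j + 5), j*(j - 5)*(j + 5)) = j^2 + 5*j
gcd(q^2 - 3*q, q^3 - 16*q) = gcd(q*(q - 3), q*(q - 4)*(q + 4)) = q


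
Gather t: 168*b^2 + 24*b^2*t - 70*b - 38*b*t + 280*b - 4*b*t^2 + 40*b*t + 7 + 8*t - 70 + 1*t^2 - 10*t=168*b^2 + 210*b + t^2*(1 - 4*b) + t*(24*b^2 + 2*b - 2) - 63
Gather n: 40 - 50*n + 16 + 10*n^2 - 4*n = 10*n^2 - 54*n + 56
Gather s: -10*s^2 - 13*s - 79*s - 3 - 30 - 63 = -10*s^2 - 92*s - 96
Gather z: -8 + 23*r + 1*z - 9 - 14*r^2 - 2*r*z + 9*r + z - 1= -14*r^2 + 32*r + z*(2 - 2*r) - 18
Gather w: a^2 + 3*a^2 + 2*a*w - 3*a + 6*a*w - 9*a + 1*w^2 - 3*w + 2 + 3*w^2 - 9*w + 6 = 4*a^2 - 12*a + 4*w^2 + w*(8*a - 12) + 8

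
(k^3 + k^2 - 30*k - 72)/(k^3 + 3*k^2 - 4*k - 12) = (k^2 - 2*k - 24)/(k^2 - 4)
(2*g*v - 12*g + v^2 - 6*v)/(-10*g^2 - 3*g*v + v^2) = (v - 6)/(-5*g + v)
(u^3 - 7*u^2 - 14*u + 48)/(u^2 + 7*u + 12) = (u^2 - 10*u + 16)/(u + 4)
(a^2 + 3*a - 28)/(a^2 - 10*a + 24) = (a + 7)/(a - 6)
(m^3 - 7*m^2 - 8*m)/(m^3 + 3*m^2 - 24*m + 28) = m*(m^2 - 7*m - 8)/(m^3 + 3*m^2 - 24*m + 28)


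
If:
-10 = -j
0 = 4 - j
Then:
No Solution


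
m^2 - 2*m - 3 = (m - 3)*(m + 1)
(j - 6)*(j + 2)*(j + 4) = j^3 - 28*j - 48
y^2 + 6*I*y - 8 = (y + 2*I)*(y + 4*I)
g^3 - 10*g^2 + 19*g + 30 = (g - 6)*(g - 5)*(g + 1)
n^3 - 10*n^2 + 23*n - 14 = (n - 7)*(n - 2)*(n - 1)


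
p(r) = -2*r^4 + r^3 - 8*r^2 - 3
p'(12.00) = -13584.00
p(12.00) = -40899.00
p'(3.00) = -237.00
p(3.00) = -210.00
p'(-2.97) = 283.57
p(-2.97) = -255.38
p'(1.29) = -32.82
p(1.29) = -19.70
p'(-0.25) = 4.31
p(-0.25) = -3.52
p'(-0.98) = 26.09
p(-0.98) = -13.47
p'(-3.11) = 319.42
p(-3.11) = -297.56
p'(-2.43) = 171.39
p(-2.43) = -134.32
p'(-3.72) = 512.87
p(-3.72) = -548.19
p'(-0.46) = 8.77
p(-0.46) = -4.88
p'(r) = -8*r^3 + 3*r^2 - 16*r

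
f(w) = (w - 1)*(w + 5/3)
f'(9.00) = 18.67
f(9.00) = 85.33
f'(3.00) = 6.67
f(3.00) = 9.33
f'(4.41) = 9.49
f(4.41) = 20.72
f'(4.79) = 10.25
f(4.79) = 24.47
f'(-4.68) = -8.69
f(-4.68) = 17.12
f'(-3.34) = -6.01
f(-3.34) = 7.26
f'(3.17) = 7.01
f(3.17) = 10.50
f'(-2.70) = -4.73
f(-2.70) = 3.82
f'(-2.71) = -4.75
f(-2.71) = 3.87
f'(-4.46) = -8.25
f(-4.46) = 15.25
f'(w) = 2*w + 2/3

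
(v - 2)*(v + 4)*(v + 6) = v^3 + 8*v^2 + 4*v - 48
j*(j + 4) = j^2 + 4*j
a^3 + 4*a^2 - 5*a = a*(a - 1)*(a + 5)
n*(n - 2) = n^2 - 2*n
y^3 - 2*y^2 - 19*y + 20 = (y - 5)*(y - 1)*(y + 4)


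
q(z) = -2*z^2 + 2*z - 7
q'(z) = 2 - 4*z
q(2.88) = -17.83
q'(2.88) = -9.52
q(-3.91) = -45.40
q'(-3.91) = 17.64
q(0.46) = -6.50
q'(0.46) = 0.16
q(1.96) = -10.76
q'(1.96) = -5.84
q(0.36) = -6.54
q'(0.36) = 0.56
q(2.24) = -12.56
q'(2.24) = -6.96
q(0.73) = -6.61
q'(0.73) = -0.92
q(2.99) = -18.90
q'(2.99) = -9.96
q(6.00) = -67.00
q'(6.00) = -22.00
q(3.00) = -19.00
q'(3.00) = -10.00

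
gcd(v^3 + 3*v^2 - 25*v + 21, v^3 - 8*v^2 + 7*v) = v - 1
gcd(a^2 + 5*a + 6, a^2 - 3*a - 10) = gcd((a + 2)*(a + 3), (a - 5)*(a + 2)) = a + 2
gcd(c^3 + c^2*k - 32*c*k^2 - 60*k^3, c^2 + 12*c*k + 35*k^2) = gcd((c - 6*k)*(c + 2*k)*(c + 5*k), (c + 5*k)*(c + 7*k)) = c + 5*k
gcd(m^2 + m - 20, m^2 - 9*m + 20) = m - 4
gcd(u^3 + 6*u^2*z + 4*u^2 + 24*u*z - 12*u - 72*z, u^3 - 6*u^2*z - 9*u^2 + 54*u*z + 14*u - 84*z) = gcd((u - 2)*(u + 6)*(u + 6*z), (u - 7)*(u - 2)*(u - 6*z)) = u - 2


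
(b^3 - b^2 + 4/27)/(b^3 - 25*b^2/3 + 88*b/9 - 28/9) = (b + 1/3)/(b - 7)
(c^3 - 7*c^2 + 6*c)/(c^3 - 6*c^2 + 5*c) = (c - 6)/(c - 5)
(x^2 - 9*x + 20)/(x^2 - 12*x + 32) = (x - 5)/(x - 8)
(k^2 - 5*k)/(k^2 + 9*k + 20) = k*(k - 5)/(k^2 + 9*k + 20)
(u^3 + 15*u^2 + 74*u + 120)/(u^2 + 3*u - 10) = (u^2 + 10*u + 24)/(u - 2)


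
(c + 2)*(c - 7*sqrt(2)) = c^2 - 7*sqrt(2)*c + 2*c - 14*sqrt(2)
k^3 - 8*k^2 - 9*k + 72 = (k - 8)*(k - 3)*(k + 3)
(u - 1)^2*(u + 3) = u^3 + u^2 - 5*u + 3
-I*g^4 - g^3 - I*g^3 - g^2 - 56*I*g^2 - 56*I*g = g*(g - 8*I)*(g + 7*I)*(-I*g - I)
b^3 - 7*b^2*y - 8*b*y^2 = b*(b - 8*y)*(b + y)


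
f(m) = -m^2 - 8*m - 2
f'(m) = -2*m - 8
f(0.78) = -8.85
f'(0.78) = -9.56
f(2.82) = -32.51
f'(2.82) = -13.64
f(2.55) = -28.90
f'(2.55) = -13.10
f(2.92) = -33.89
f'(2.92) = -13.84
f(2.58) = -29.30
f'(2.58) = -13.16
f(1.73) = -18.83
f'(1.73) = -11.46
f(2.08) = -22.97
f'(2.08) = -12.16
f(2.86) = -33.06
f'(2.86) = -13.72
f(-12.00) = -50.00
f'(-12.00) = 16.00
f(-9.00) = -11.00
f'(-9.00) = 10.00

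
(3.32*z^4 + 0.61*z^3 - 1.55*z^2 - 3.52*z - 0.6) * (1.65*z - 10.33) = 5.478*z^5 - 33.2891*z^4 - 8.8588*z^3 + 10.2035*z^2 + 35.3716*z + 6.198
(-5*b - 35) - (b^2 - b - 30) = -b^2 - 4*b - 5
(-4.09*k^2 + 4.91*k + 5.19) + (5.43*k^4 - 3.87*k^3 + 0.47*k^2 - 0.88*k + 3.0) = 5.43*k^4 - 3.87*k^3 - 3.62*k^2 + 4.03*k + 8.19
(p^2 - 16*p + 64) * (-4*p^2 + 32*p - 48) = -4*p^4 + 96*p^3 - 816*p^2 + 2816*p - 3072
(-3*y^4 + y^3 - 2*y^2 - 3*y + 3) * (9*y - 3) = -27*y^5 + 18*y^4 - 21*y^3 - 21*y^2 + 36*y - 9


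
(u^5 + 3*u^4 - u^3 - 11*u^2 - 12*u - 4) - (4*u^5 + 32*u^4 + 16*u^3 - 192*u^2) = -3*u^5 - 29*u^4 - 17*u^3 + 181*u^2 - 12*u - 4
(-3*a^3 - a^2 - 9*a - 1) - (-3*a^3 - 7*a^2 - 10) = 6*a^2 - 9*a + 9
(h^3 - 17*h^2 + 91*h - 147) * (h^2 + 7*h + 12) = h^5 - 10*h^4 - 16*h^3 + 286*h^2 + 63*h - 1764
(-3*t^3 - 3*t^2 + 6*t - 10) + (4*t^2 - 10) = -3*t^3 + t^2 + 6*t - 20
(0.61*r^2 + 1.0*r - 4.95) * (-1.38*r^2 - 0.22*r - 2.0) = -0.8418*r^4 - 1.5142*r^3 + 5.391*r^2 - 0.911*r + 9.9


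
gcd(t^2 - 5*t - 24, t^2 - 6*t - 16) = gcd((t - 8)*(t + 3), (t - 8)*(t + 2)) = t - 8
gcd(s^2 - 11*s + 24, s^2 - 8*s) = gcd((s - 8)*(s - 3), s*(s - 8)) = s - 8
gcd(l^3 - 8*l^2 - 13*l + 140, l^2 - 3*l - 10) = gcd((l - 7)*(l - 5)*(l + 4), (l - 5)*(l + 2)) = l - 5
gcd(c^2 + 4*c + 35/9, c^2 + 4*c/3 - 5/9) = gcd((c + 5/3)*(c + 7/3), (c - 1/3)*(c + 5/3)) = c + 5/3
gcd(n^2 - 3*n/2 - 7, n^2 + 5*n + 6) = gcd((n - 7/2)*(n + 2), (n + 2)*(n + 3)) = n + 2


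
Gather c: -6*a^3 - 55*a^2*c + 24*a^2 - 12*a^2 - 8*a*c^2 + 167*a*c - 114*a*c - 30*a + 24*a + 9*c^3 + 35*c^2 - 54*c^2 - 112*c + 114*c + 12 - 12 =-6*a^3 + 12*a^2 - 6*a + 9*c^3 + c^2*(-8*a - 19) + c*(-55*a^2 + 53*a + 2)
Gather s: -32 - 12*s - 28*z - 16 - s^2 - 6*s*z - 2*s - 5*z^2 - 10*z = -s^2 + s*(-6*z - 14) - 5*z^2 - 38*z - 48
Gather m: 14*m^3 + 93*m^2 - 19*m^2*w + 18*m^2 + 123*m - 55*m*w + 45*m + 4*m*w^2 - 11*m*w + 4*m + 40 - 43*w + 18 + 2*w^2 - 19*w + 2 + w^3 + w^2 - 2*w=14*m^3 + m^2*(111 - 19*w) + m*(4*w^2 - 66*w + 172) + w^3 + 3*w^2 - 64*w + 60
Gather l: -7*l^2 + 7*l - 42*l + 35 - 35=-7*l^2 - 35*l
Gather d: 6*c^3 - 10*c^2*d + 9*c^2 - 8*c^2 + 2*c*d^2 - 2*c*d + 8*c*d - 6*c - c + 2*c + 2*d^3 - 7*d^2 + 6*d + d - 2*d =6*c^3 + c^2 - 5*c + 2*d^3 + d^2*(2*c - 7) + d*(-10*c^2 + 6*c + 5)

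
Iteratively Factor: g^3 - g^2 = (g)*(g^2 - g) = g*(g - 1)*(g)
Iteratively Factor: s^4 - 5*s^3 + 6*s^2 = (s - 3)*(s^3 - 2*s^2) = s*(s - 3)*(s^2 - 2*s) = s*(s - 3)*(s - 2)*(s)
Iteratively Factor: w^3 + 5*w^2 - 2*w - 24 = (w + 3)*(w^2 + 2*w - 8) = (w + 3)*(w + 4)*(w - 2)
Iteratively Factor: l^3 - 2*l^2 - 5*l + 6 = (l - 1)*(l^2 - l - 6) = (l - 1)*(l + 2)*(l - 3)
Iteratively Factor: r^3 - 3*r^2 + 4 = (r + 1)*(r^2 - 4*r + 4) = (r - 2)*(r + 1)*(r - 2)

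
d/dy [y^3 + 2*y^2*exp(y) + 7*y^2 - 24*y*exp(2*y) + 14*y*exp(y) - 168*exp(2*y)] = 2*y^2*exp(y) + 3*y^2 - 48*y*exp(2*y) + 18*y*exp(y) + 14*y - 360*exp(2*y) + 14*exp(y)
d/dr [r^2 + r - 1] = 2*r + 1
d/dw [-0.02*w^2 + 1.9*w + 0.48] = 1.9 - 0.04*w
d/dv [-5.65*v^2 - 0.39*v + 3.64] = -11.3*v - 0.39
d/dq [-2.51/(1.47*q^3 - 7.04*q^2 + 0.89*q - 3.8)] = (11.0691*q^2 - 35.3408*q + 2.2339)/(1.47*q^3 - 7.04*q^2 + 0.89*q - 3.8)^2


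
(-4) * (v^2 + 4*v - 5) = -4*v^2 - 16*v + 20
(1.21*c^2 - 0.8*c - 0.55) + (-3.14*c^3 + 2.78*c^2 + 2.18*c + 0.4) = -3.14*c^3 + 3.99*c^2 + 1.38*c - 0.15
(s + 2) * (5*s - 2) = 5*s^2 + 8*s - 4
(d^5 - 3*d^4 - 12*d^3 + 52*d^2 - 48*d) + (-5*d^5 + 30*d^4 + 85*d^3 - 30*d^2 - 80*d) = -4*d^5 + 27*d^4 + 73*d^3 + 22*d^2 - 128*d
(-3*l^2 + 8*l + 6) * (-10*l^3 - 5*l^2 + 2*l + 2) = 30*l^5 - 65*l^4 - 106*l^3 - 20*l^2 + 28*l + 12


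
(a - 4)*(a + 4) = a^2 - 16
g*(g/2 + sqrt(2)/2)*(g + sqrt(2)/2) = g^3/2 + 3*sqrt(2)*g^2/4 + g/2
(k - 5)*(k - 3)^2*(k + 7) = k^4 - 4*k^3 - 38*k^2 + 228*k - 315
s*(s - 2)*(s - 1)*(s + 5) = s^4 + 2*s^3 - 13*s^2 + 10*s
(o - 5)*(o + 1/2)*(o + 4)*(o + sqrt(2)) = o^4 - o^3/2 + sqrt(2)*o^3 - 41*o^2/2 - sqrt(2)*o^2/2 - 41*sqrt(2)*o/2 - 10*o - 10*sqrt(2)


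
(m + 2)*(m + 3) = m^2 + 5*m + 6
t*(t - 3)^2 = t^3 - 6*t^2 + 9*t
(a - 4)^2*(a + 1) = a^3 - 7*a^2 + 8*a + 16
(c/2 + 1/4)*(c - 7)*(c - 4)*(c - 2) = c^4/2 - 25*c^3/4 + 87*c^2/4 - 31*c/2 - 14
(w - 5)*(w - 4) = w^2 - 9*w + 20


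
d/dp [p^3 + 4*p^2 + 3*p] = 3*p^2 + 8*p + 3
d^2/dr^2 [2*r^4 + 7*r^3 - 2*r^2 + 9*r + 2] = 24*r^2 + 42*r - 4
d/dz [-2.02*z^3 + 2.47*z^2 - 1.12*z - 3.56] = -6.06*z^2 + 4.94*z - 1.12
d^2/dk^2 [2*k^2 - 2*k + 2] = 4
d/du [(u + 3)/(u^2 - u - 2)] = (u^2 - u - (u + 3)*(2*u - 1) - 2)/(-u^2 + u + 2)^2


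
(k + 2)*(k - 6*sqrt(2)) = k^2 - 6*sqrt(2)*k + 2*k - 12*sqrt(2)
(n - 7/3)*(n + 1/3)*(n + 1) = n^3 - n^2 - 25*n/9 - 7/9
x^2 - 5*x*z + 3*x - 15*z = (x + 3)*(x - 5*z)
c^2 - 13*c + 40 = (c - 8)*(c - 5)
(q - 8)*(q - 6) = q^2 - 14*q + 48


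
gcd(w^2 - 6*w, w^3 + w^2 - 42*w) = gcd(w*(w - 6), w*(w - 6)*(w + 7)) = w^2 - 6*w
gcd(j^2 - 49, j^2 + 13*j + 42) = j + 7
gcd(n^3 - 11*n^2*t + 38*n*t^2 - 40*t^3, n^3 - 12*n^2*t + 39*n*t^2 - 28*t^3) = -n + 4*t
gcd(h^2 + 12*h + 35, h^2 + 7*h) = h + 7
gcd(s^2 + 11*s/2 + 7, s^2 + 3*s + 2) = s + 2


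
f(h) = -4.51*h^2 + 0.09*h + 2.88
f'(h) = 0.09 - 9.02*h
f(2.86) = -33.75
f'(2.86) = -25.71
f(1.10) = -2.48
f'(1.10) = -9.83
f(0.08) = 2.86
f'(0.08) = -0.63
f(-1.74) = -10.93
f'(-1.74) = 15.78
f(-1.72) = -10.62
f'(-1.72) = 15.60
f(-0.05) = 2.86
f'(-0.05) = 0.54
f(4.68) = -95.48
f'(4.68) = -42.12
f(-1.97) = -14.80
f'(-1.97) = 17.86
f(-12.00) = -647.64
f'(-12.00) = 108.33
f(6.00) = -158.94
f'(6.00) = -54.03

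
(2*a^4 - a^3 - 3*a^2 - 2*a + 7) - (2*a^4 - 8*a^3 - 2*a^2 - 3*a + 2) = 7*a^3 - a^2 + a + 5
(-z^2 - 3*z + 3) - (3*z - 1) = -z^2 - 6*z + 4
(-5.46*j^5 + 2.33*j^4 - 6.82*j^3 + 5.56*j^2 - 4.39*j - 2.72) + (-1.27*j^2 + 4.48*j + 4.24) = -5.46*j^5 + 2.33*j^4 - 6.82*j^3 + 4.29*j^2 + 0.0900000000000007*j + 1.52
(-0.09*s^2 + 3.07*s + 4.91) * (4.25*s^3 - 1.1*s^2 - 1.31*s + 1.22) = -0.3825*s^5 + 13.1465*s^4 + 17.6084*s^3 - 9.5325*s^2 - 2.6867*s + 5.9902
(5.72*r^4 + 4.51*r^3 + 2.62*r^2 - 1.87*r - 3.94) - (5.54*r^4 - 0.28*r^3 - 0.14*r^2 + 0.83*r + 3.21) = 0.18*r^4 + 4.79*r^3 + 2.76*r^2 - 2.7*r - 7.15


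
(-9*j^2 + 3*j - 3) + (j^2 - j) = -8*j^2 + 2*j - 3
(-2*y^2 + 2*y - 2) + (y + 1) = -2*y^2 + 3*y - 1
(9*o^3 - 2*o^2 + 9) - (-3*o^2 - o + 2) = 9*o^3 + o^2 + o + 7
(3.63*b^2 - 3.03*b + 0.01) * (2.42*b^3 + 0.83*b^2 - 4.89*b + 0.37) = 8.7846*b^5 - 4.3197*b^4 - 20.2414*b^3 + 16.1681*b^2 - 1.17*b + 0.0037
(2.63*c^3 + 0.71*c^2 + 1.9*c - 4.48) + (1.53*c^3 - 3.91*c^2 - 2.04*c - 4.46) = 4.16*c^3 - 3.2*c^2 - 0.14*c - 8.94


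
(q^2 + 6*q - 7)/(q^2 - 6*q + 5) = (q + 7)/(q - 5)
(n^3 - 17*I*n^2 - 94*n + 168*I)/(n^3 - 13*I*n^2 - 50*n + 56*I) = (n - 6*I)/(n - 2*I)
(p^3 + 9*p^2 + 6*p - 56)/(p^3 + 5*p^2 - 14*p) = (p + 4)/p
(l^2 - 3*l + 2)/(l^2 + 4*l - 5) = (l - 2)/(l + 5)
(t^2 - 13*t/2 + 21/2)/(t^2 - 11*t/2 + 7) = (t - 3)/(t - 2)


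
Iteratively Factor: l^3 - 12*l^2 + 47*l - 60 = (l - 4)*(l^2 - 8*l + 15) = (l - 4)*(l - 3)*(l - 5)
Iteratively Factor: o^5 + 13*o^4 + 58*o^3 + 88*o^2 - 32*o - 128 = (o + 4)*(o^4 + 9*o^3 + 22*o^2 - 32) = (o + 4)^2*(o^3 + 5*o^2 + 2*o - 8) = (o + 4)^3*(o^2 + o - 2) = (o + 2)*(o + 4)^3*(o - 1)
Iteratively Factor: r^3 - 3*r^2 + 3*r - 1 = (r - 1)*(r^2 - 2*r + 1) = (r - 1)^2*(r - 1)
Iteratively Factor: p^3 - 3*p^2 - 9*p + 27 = (p + 3)*(p^2 - 6*p + 9) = (p - 3)*(p + 3)*(p - 3)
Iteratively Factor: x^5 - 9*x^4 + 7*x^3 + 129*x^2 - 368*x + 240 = (x - 3)*(x^4 - 6*x^3 - 11*x^2 + 96*x - 80) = (x - 3)*(x - 1)*(x^3 - 5*x^2 - 16*x + 80) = (x - 3)*(x - 1)*(x + 4)*(x^2 - 9*x + 20) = (x - 4)*(x - 3)*(x - 1)*(x + 4)*(x - 5)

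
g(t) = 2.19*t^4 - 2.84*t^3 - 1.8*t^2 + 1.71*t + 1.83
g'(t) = 8.76*t^3 - 8.52*t^2 - 3.6*t + 1.71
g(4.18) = 438.68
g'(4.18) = 477.58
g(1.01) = 1.07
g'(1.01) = -1.59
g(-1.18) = 6.22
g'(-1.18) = -20.30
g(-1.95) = 44.37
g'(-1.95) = -88.62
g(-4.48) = 1095.58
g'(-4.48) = -940.82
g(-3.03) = 243.72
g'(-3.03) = -309.29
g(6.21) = 2519.85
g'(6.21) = 1748.66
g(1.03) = 1.04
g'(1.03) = -1.46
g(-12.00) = 50041.47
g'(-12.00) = -16319.25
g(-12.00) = 50041.47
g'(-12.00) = -16319.25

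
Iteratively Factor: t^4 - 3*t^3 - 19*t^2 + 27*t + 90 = (t + 3)*(t^3 - 6*t^2 - t + 30) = (t - 5)*(t + 3)*(t^2 - t - 6) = (t - 5)*(t - 3)*(t + 3)*(t + 2)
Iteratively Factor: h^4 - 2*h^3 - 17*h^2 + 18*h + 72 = (h + 3)*(h^3 - 5*h^2 - 2*h + 24) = (h - 4)*(h + 3)*(h^2 - h - 6) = (h - 4)*(h + 2)*(h + 3)*(h - 3)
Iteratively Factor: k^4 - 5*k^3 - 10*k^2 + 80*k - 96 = (k - 4)*(k^3 - k^2 - 14*k + 24) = (k - 4)*(k - 3)*(k^2 + 2*k - 8) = (k - 4)*(k - 3)*(k + 4)*(k - 2)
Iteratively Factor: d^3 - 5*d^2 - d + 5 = (d + 1)*(d^2 - 6*d + 5) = (d - 1)*(d + 1)*(d - 5)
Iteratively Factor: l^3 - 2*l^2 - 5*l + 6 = (l - 1)*(l^2 - l - 6) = (l - 3)*(l - 1)*(l + 2)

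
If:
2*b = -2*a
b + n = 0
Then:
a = n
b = -n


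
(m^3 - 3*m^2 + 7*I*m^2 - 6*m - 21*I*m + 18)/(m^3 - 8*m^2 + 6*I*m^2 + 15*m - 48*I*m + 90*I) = (m + I)/(m - 5)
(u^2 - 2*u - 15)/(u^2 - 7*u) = (u^2 - 2*u - 15)/(u*(u - 7))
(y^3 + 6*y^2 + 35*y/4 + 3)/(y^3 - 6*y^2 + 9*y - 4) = (y^3 + 6*y^2 + 35*y/4 + 3)/(y^3 - 6*y^2 + 9*y - 4)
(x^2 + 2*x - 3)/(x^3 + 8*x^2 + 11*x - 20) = (x + 3)/(x^2 + 9*x + 20)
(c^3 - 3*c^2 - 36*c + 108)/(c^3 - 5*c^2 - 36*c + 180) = (c - 3)/(c - 5)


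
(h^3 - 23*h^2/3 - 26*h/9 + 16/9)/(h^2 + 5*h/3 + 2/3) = (3*h^2 - 25*h + 8)/(3*(h + 1))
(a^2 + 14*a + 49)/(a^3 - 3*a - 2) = (a^2 + 14*a + 49)/(a^3 - 3*a - 2)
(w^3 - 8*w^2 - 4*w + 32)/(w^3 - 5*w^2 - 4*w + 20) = (w - 8)/(w - 5)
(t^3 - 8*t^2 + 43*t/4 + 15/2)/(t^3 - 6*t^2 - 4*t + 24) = (t^2 - 2*t - 5/4)/(t^2 - 4)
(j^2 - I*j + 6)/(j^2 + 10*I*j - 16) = (j - 3*I)/(j + 8*I)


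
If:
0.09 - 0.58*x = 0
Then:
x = 0.16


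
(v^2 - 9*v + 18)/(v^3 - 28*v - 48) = (v - 3)/(v^2 + 6*v + 8)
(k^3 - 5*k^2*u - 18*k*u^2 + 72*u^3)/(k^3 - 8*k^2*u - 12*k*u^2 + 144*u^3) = (-k + 3*u)/(-k + 6*u)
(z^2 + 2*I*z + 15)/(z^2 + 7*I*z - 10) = (z - 3*I)/(z + 2*I)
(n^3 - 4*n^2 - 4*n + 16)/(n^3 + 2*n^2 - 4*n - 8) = (n - 4)/(n + 2)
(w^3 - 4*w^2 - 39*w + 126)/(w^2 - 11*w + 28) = (w^2 + 3*w - 18)/(w - 4)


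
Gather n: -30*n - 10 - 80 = -30*n - 90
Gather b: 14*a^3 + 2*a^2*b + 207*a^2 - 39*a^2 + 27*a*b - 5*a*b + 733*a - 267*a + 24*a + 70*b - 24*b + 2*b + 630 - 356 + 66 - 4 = 14*a^3 + 168*a^2 + 490*a + b*(2*a^2 + 22*a + 48) + 336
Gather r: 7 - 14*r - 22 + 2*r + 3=-12*r - 12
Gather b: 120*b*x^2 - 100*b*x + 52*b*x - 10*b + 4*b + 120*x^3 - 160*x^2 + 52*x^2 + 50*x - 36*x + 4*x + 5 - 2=b*(120*x^2 - 48*x - 6) + 120*x^3 - 108*x^2 + 18*x + 3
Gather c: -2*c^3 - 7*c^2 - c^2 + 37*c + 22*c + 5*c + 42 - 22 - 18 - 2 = -2*c^3 - 8*c^2 + 64*c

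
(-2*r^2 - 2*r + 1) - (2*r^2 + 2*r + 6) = -4*r^2 - 4*r - 5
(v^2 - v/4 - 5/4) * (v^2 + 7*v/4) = v^4 + 3*v^3/2 - 27*v^2/16 - 35*v/16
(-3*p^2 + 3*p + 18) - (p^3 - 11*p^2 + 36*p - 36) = -p^3 + 8*p^2 - 33*p + 54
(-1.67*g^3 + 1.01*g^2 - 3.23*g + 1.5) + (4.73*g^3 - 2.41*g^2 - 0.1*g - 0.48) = 3.06*g^3 - 1.4*g^2 - 3.33*g + 1.02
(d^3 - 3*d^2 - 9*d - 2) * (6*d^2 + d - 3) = 6*d^5 - 17*d^4 - 60*d^3 - 12*d^2 + 25*d + 6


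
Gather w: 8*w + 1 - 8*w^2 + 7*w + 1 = -8*w^2 + 15*w + 2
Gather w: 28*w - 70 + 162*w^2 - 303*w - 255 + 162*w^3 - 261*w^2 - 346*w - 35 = 162*w^3 - 99*w^2 - 621*w - 360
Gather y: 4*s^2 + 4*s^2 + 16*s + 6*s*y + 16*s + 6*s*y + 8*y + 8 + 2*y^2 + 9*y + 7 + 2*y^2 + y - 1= 8*s^2 + 32*s + 4*y^2 + y*(12*s + 18) + 14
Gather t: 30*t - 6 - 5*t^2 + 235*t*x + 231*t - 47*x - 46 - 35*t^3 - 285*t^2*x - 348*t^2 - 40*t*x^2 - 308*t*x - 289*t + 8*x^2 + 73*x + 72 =-35*t^3 + t^2*(-285*x - 353) + t*(-40*x^2 - 73*x - 28) + 8*x^2 + 26*x + 20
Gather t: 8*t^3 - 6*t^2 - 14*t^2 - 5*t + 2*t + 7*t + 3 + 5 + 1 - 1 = 8*t^3 - 20*t^2 + 4*t + 8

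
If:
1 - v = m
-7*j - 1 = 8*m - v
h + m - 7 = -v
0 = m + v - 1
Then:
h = 6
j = 9*v/7 - 9/7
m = 1 - v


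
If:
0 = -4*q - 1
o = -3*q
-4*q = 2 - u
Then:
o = 3/4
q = -1/4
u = 1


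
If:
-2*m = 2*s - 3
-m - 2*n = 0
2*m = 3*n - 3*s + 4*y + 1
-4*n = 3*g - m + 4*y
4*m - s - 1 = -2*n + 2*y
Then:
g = -2/9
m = 17/15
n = -17/30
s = 11/30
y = 61/60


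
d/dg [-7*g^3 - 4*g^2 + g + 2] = -21*g^2 - 8*g + 1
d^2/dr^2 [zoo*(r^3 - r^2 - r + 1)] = zoo*(r + 1)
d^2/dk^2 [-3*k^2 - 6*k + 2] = -6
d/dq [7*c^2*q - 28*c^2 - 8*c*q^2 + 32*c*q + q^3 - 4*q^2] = 7*c^2 - 16*c*q + 32*c + 3*q^2 - 8*q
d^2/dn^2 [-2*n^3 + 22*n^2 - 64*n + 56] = 44 - 12*n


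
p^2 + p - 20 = (p - 4)*(p + 5)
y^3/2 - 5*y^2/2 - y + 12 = (y/2 + 1)*(y - 4)*(y - 3)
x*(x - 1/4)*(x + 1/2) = x^3 + x^2/4 - x/8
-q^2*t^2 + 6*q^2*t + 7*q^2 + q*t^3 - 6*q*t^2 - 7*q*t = (-q + t)*(t - 7)*(q*t + q)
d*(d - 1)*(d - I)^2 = d^4 - d^3 - 2*I*d^3 - d^2 + 2*I*d^2 + d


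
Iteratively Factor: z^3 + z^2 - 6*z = (z + 3)*(z^2 - 2*z) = z*(z + 3)*(z - 2)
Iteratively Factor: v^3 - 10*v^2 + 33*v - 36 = (v - 3)*(v^2 - 7*v + 12) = (v - 4)*(v - 3)*(v - 3)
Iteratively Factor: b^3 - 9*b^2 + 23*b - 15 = (b - 5)*(b^2 - 4*b + 3) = (b - 5)*(b - 1)*(b - 3)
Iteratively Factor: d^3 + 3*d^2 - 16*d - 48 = (d - 4)*(d^2 + 7*d + 12) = (d - 4)*(d + 4)*(d + 3)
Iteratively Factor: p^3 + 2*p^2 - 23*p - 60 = (p - 5)*(p^2 + 7*p + 12) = (p - 5)*(p + 4)*(p + 3)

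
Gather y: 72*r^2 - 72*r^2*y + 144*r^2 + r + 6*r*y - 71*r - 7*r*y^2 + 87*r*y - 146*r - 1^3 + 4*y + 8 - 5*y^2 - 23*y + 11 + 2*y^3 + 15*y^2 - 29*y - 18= 216*r^2 - 216*r + 2*y^3 + y^2*(10 - 7*r) + y*(-72*r^2 + 93*r - 48)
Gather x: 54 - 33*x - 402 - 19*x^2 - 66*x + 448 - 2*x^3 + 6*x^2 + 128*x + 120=-2*x^3 - 13*x^2 + 29*x + 220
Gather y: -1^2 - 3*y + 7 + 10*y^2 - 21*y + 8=10*y^2 - 24*y + 14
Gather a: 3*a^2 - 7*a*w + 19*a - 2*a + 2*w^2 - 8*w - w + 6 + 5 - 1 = 3*a^2 + a*(17 - 7*w) + 2*w^2 - 9*w + 10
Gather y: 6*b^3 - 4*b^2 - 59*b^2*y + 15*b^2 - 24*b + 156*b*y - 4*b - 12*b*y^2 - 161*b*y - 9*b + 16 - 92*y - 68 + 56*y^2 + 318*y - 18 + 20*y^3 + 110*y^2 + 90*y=6*b^3 + 11*b^2 - 37*b + 20*y^3 + y^2*(166 - 12*b) + y*(-59*b^2 - 5*b + 316) - 70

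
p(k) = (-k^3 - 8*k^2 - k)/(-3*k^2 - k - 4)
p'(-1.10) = -1.03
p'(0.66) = 1.54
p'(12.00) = 0.34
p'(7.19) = 0.37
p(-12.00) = -1.39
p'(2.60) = 0.63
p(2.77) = 2.87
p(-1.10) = 1.11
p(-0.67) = 0.56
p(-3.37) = 1.42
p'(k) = (6*k + 1)*(-k^3 - 8*k^2 - k)/(-3*k^2 - k - 4)^2 + (-3*k^2 - 16*k - 1)/(-3*k^2 - k - 4)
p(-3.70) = 1.33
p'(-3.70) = 0.27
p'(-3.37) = 0.24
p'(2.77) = 0.60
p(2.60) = 2.76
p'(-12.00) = 0.34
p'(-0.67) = -1.43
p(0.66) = 0.74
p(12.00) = 6.46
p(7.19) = 4.77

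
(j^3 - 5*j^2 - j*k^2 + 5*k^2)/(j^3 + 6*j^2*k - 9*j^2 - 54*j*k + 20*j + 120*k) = (j^2 - k^2)/(j^2 + 6*j*k - 4*j - 24*k)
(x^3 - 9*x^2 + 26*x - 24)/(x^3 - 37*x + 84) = (x - 2)/(x + 7)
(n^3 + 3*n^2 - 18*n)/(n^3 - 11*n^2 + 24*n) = (n + 6)/(n - 8)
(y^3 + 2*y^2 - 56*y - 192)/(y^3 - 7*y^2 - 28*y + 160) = (y^2 + 10*y + 24)/(y^2 + y - 20)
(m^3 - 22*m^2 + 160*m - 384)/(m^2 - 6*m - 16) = (m^2 - 14*m + 48)/(m + 2)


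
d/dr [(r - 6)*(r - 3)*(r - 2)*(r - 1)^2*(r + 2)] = 6*r^5 - 55*r^4 + 132*r^3 - 3*r^2 - 260*r + 180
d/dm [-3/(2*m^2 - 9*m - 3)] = 3*(4*m - 9)/(-2*m^2 + 9*m + 3)^2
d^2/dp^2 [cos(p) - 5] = -cos(p)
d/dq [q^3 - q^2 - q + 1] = 3*q^2 - 2*q - 1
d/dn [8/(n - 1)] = -8/(n - 1)^2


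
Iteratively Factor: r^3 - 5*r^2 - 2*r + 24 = (r + 2)*(r^2 - 7*r + 12) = (r - 4)*(r + 2)*(r - 3)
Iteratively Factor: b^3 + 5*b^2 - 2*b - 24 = (b + 3)*(b^2 + 2*b - 8) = (b + 3)*(b + 4)*(b - 2)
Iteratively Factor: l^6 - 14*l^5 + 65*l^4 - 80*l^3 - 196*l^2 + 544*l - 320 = (l - 2)*(l^5 - 12*l^4 + 41*l^3 + 2*l^2 - 192*l + 160) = (l - 4)*(l - 2)*(l^4 - 8*l^3 + 9*l^2 + 38*l - 40) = (l - 4)*(l - 2)*(l + 2)*(l^3 - 10*l^2 + 29*l - 20) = (l - 4)^2*(l - 2)*(l + 2)*(l^2 - 6*l + 5) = (l - 4)^2*(l - 2)*(l - 1)*(l + 2)*(l - 5)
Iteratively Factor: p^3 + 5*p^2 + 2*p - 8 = (p - 1)*(p^2 + 6*p + 8) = (p - 1)*(p + 4)*(p + 2)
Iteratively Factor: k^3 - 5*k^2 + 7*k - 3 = (k - 1)*(k^2 - 4*k + 3) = (k - 1)^2*(k - 3)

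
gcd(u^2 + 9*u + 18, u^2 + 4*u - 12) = u + 6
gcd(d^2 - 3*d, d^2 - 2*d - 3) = d - 3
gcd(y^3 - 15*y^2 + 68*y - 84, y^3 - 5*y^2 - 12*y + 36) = y^2 - 8*y + 12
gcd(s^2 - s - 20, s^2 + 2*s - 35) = s - 5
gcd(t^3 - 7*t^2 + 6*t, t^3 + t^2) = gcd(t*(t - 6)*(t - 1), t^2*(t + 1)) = t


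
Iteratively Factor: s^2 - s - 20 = (s - 5)*(s + 4)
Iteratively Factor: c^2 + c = (c + 1)*(c)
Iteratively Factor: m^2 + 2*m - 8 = (m + 4)*(m - 2)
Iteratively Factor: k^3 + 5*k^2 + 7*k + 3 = (k + 1)*(k^2 + 4*k + 3) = (k + 1)*(k + 3)*(k + 1)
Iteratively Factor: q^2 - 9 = (q + 3)*(q - 3)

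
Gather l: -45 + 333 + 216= 504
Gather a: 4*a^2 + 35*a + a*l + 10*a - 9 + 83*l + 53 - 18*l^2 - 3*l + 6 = 4*a^2 + a*(l + 45) - 18*l^2 + 80*l + 50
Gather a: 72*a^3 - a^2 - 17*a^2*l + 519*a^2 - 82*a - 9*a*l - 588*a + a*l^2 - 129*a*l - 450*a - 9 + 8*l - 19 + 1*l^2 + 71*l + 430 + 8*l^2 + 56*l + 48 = 72*a^3 + a^2*(518 - 17*l) + a*(l^2 - 138*l - 1120) + 9*l^2 + 135*l + 450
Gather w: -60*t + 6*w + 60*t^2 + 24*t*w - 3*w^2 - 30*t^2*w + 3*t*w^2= 60*t^2 - 60*t + w^2*(3*t - 3) + w*(-30*t^2 + 24*t + 6)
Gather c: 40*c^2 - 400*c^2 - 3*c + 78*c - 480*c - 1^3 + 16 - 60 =-360*c^2 - 405*c - 45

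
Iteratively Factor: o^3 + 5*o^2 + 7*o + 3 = (o + 3)*(o^2 + 2*o + 1) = (o + 1)*(o + 3)*(o + 1)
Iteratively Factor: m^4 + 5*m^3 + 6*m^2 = (m + 2)*(m^3 + 3*m^2) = m*(m + 2)*(m^2 + 3*m) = m*(m + 2)*(m + 3)*(m)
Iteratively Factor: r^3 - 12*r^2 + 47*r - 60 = (r - 4)*(r^2 - 8*r + 15) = (r - 5)*(r - 4)*(r - 3)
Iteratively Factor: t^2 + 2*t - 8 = (t + 4)*(t - 2)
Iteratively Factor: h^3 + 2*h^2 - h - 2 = (h - 1)*(h^2 + 3*h + 2) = (h - 1)*(h + 1)*(h + 2)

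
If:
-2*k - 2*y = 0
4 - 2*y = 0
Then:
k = -2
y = 2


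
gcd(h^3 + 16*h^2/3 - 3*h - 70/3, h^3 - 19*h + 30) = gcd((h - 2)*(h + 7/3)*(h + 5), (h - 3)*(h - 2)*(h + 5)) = h^2 + 3*h - 10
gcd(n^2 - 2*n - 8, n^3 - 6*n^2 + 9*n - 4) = n - 4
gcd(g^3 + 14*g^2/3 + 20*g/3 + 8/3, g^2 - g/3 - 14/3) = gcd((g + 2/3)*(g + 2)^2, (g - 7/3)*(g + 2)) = g + 2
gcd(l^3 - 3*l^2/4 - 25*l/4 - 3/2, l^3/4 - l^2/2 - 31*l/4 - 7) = 1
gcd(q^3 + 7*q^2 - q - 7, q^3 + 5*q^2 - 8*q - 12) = q + 1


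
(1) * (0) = 0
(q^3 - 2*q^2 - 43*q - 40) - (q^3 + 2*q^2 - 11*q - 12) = -4*q^2 - 32*q - 28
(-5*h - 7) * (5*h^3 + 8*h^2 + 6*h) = -25*h^4 - 75*h^3 - 86*h^2 - 42*h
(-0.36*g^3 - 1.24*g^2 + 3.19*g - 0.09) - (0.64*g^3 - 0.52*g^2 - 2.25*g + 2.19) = -1.0*g^3 - 0.72*g^2 + 5.44*g - 2.28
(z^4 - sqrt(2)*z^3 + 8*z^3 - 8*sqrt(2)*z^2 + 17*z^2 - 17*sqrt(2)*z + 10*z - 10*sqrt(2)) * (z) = z^5 - sqrt(2)*z^4 + 8*z^4 - 8*sqrt(2)*z^3 + 17*z^3 - 17*sqrt(2)*z^2 + 10*z^2 - 10*sqrt(2)*z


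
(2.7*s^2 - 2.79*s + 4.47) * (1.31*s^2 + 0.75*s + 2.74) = 3.537*s^4 - 1.6299*s^3 + 11.1612*s^2 - 4.2921*s + 12.2478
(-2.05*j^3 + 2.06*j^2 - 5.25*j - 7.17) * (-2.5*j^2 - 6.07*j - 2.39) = 5.125*j^5 + 7.2935*j^4 + 5.5203*j^3 + 44.8691*j^2 + 56.0694*j + 17.1363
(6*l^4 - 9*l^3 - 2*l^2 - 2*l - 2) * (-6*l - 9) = -36*l^5 + 93*l^3 + 30*l^2 + 30*l + 18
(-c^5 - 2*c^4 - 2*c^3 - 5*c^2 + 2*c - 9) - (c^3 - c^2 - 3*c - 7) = -c^5 - 2*c^4 - 3*c^3 - 4*c^2 + 5*c - 2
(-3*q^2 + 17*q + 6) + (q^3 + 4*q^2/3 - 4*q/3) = q^3 - 5*q^2/3 + 47*q/3 + 6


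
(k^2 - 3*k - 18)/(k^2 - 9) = (k - 6)/(k - 3)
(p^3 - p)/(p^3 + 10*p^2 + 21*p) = (p^2 - 1)/(p^2 + 10*p + 21)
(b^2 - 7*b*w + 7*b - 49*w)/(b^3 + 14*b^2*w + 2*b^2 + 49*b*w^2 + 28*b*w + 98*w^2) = (b^2 - 7*b*w + 7*b - 49*w)/(b^3 + 14*b^2*w + 2*b^2 + 49*b*w^2 + 28*b*w + 98*w^2)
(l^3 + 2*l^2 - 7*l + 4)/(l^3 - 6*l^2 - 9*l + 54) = (l^3 + 2*l^2 - 7*l + 4)/(l^3 - 6*l^2 - 9*l + 54)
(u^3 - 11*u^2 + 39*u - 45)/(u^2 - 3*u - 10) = (u^2 - 6*u + 9)/(u + 2)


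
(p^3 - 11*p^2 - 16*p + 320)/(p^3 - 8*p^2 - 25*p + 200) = (p - 8)/(p - 5)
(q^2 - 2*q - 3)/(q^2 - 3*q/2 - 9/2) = 2*(q + 1)/(2*q + 3)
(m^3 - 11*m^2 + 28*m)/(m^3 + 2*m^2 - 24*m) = (m - 7)/(m + 6)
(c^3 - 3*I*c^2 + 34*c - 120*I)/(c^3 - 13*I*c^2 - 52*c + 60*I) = (c^2 + 2*I*c + 24)/(c^2 - 8*I*c - 12)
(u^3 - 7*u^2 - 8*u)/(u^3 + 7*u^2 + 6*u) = (u - 8)/(u + 6)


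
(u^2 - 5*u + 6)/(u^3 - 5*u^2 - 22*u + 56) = (u - 3)/(u^2 - 3*u - 28)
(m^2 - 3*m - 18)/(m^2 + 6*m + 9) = (m - 6)/(m + 3)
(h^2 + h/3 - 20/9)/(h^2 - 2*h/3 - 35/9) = (3*h - 4)/(3*h - 7)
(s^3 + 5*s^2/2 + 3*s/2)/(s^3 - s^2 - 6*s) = (s^2 + 5*s/2 + 3/2)/(s^2 - s - 6)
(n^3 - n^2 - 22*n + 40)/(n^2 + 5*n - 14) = (n^2 + n - 20)/(n + 7)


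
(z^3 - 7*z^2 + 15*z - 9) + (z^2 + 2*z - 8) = z^3 - 6*z^2 + 17*z - 17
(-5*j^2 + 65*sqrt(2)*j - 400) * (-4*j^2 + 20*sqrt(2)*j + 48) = 20*j^4 - 360*sqrt(2)*j^3 + 3960*j^2 - 4880*sqrt(2)*j - 19200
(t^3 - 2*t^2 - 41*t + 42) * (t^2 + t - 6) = t^5 - t^4 - 49*t^3 + 13*t^2 + 288*t - 252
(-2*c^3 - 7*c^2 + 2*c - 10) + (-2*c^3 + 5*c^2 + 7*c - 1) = -4*c^3 - 2*c^2 + 9*c - 11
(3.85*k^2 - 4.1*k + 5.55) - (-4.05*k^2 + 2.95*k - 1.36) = 7.9*k^2 - 7.05*k + 6.91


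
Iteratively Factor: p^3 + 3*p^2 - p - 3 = (p + 3)*(p^2 - 1) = (p - 1)*(p + 3)*(p + 1)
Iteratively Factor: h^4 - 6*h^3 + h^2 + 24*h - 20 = (h - 2)*(h^3 - 4*h^2 - 7*h + 10) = (h - 2)*(h + 2)*(h^2 - 6*h + 5) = (h - 5)*(h - 2)*(h + 2)*(h - 1)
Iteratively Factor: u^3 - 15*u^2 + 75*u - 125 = (u - 5)*(u^2 - 10*u + 25) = (u - 5)^2*(u - 5)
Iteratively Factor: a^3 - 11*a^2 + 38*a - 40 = (a - 5)*(a^2 - 6*a + 8) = (a - 5)*(a - 4)*(a - 2)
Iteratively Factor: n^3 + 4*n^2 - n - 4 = (n + 1)*(n^2 + 3*n - 4) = (n - 1)*(n + 1)*(n + 4)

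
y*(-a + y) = -a*y + y^2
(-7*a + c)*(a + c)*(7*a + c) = -49*a^3 - 49*a^2*c + a*c^2 + c^3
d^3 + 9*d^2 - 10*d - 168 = (d - 4)*(d + 6)*(d + 7)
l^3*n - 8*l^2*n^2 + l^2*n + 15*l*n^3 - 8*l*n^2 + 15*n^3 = (l - 5*n)*(l - 3*n)*(l*n + n)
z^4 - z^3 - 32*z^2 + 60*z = z*(z - 5)*(z - 2)*(z + 6)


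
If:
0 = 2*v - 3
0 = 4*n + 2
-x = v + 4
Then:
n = -1/2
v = 3/2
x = -11/2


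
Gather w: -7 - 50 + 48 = -9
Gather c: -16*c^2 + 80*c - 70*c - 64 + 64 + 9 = -16*c^2 + 10*c + 9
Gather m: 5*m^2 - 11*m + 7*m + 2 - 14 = 5*m^2 - 4*m - 12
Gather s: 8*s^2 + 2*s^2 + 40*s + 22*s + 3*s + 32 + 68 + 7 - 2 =10*s^2 + 65*s + 105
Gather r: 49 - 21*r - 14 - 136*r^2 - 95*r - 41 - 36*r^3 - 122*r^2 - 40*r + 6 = -36*r^3 - 258*r^2 - 156*r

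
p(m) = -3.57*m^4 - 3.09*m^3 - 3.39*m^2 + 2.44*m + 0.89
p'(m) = -14.28*m^3 - 9.27*m^2 - 6.78*m + 2.44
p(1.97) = -84.85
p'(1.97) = -156.07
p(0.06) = 1.02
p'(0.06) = 2.00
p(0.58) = 0.16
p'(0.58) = -7.40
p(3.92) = -1070.74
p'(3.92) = -1026.76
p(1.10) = -9.87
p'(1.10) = -35.24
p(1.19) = -13.37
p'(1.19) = -42.82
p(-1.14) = -7.75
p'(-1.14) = 19.28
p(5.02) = -2730.36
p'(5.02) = -2071.71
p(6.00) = -5400.67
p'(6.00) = -3456.44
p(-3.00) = -242.68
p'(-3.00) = 324.91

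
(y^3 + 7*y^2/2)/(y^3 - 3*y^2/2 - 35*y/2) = y/(y - 5)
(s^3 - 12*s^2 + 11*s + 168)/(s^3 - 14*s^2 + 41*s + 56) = (s + 3)/(s + 1)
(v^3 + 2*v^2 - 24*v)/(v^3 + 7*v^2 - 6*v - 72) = v*(v - 4)/(v^2 + v - 12)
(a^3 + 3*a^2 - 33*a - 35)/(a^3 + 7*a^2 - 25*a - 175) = (a + 1)/(a + 5)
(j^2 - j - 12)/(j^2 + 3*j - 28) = (j + 3)/(j + 7)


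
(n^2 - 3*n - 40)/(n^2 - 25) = (n - 8)/(n - 5)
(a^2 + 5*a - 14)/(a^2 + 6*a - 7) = (a - 2)/(a - 1)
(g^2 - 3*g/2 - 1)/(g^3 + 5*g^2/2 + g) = (g - 2)/(g*(g + 2))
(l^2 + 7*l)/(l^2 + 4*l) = (l + 7)/(l + 4)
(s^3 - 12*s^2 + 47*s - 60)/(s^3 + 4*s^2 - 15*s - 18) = (s^2 - 9*s + 20)/(s^2 + 7*s + 6)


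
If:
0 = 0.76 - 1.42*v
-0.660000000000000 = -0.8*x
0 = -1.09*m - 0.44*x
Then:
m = -0.33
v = 0.54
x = 0.82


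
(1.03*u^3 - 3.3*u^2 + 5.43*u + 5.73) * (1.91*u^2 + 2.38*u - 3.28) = 1.9673*u^5 - 3.8516*u^4 - 0.861099999999999*u^3 + 34.6917*u^2 - 4.173*u - 18.7944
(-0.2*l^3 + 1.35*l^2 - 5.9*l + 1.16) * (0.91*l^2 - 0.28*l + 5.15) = -0.182*l^5 + 1.2845*l^4 - 6.777*l^3 + 9.6601*l^2 - 30.7098*l + 5.974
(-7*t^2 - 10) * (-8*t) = 56*t^3 + 80*t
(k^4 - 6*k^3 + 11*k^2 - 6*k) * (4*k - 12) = 4*k^5 - 36*k^4 + 116*k^3 - 156*k^2 + 72*k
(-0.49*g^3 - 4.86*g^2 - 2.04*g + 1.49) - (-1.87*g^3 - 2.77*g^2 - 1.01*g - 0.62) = 1.38*g^3 - 2.09*g^2 - 1.03*g + 2.11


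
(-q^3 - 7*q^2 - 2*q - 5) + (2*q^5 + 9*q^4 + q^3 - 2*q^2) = 2*q^5 + 9*q^4 - 9*q^2 - 2*q - 5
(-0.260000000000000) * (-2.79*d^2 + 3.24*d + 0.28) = 0.7254*d^2 - 0.8424*d - 0.0728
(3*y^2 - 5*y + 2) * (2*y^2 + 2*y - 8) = 6*y^4 - 4*y^3 - 30*y^2 + 44*y - 16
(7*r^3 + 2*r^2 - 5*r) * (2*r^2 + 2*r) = 14*r^5 + 18*r^4 - 6*r^3 - 10*r^2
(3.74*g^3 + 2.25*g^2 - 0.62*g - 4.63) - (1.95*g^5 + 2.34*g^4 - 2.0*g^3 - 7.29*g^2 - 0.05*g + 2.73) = -1.95*g^5 - 2.34*g^4 + 5.74*g^3 + 9.54*g^2 - 0.57*g - 7.36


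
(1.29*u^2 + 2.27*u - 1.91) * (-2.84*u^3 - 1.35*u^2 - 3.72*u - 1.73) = -3.6636*u^5 - 8.1883*u^4 - 2.4389*u^3 - 8.0976*u^2 + 3.1781*u + 3.3043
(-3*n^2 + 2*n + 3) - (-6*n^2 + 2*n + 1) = 3*n^2 + 2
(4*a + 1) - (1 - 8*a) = 12*a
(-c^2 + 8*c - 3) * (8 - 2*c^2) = 2*c^4 - 16*c^3 - 2*c^2 + 64*c - 24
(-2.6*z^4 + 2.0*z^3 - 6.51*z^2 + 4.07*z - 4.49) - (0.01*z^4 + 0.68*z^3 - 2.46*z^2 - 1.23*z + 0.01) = -2.61*z^4 + 1.32*z^3 - 4.05*z^2 + 5.3*z - 4.5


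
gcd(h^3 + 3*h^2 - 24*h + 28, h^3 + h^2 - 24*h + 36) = h - 2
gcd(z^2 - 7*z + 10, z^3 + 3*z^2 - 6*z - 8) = z - 2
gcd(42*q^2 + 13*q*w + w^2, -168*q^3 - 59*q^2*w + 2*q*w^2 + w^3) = 7*q + w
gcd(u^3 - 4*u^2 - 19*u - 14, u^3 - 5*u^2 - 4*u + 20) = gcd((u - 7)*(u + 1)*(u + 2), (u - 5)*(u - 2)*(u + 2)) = u + 2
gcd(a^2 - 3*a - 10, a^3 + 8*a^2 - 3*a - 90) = 1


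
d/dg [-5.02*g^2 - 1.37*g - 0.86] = -10.04*g - 1.37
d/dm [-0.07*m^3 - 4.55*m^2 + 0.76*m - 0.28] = -0.21*m^2 - 9.1*m + 0.76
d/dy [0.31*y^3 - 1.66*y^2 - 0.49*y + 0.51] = 0.93*y^2 - 3.32*y - 0.49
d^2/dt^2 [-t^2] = -2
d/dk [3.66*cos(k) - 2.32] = -3.66*sin(k)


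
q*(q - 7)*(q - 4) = q^3 - 11*q^2 + 28*q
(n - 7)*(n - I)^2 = n^3 - 7*n^2 - 2*I*n^2 - n + 14*I*n + 7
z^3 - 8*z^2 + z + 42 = (z - 7)*(z - 3)*(z + 2)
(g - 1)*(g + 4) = g^2 + 3*g - 4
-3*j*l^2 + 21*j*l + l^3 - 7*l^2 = l*(-3*j + l)*(l - 7)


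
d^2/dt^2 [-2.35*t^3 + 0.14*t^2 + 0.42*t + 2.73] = 0.28 - 14.1*t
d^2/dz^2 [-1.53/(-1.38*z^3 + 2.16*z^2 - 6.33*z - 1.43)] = ((6.6096 - 12.6684*z)*(1.38*z^3 - 2.16*z^2 + 6.33*z + 1.43) + 1.53*(4.14*z^2 - 4.32*z + 6.33)*(8.28*z^2 - 8.64*z + 12.66))/(1.38*z^3 - 2.16*z^2 + 6.33*z + 1.43)^3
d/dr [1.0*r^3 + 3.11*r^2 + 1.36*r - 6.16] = 3.0*r^2 + 6.22*r + 1.36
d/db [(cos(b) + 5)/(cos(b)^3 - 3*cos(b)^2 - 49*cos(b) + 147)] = (-57*cos(b)/2 + 6*cos(2*b) + cos(3*b)/2 - 386)*sin(b)/(cos(b)^3 - 3*cos(b)^2 - 49*cos(b) + 147)^2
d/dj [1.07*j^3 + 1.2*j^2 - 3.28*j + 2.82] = 3.21*j^2 + 2.4*j - 3.28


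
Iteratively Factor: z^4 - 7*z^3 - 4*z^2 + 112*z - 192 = (z - 4)*(z^3 - 3*z^2 - 16*z + 48) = (z - 4)*(z - 3)*(z^2 - 16) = (z - 4)^2*(z - 3)*(z + 4)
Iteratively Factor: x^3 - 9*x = (x + 3)*(x^2 - 3*x) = x*(x + 3)*(x - 3)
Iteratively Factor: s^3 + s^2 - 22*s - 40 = (s - 5)*(s^2 + 6*s + 8) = (s - 5)*(s + 2)*(s + 4)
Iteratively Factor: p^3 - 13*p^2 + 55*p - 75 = (p - 3)*(p^2 - 10*p + 25) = (p - 5)*(p - 3)*(p - 5)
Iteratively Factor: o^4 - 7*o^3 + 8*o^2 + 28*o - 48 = (o - 3)*(o^3 - 4*o^2 - 4*o + 16) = (o - 4)*(o - 3)*(o^2 - 4) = (o - 4)*(o - 3)*(o - 2)*(o + 2)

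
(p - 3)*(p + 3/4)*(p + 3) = p^3 + 3*p^2/4 - 9*p - 27/4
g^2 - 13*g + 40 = (g - 8)*(g - 5)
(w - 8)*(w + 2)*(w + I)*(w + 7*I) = w^4 - 6*w^3 + 8*I*w^3 - 23*w^2 - 48*I*w^2 + 42*w - 128*I*w + 112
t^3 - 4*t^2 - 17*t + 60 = (t - 5)*(t - 3)*(t + 4)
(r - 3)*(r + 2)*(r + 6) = r^3 + 5*r^2 - 12*r - 36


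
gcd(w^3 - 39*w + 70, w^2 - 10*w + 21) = 1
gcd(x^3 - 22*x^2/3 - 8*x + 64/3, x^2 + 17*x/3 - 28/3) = x - 4/3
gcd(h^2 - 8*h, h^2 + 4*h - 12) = 1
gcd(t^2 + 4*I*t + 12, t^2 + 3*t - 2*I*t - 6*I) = t - 2*I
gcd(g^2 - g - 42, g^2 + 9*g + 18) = g + 6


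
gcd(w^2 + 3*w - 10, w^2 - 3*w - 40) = w + 5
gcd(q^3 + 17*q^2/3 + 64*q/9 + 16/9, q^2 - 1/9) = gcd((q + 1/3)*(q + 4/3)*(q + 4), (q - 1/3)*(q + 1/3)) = q + 1/3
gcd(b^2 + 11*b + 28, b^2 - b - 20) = b + 4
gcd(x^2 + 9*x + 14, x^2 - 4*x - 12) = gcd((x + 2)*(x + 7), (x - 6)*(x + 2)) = x + 2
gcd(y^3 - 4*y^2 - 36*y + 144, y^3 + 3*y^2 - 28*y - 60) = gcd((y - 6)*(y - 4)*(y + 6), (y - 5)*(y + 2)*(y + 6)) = y + 6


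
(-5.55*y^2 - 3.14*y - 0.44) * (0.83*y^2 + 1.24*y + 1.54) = -4.6065*y^4 - 9.4882*y^3 - 12.8058*y^2 - 5.3812*y - 0.6776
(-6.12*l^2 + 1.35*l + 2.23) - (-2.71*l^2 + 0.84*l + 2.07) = -3.41*l^2 + 0.51*l + 0.16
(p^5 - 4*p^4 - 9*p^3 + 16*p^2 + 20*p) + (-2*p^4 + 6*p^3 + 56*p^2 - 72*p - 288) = p^5 - 6*p^4 - 3*p^3 + 72*p^2 - 52*p - 288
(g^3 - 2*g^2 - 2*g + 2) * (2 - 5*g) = -5*g^4 + 12*g^3 + 6*g^2 - 14*g + 4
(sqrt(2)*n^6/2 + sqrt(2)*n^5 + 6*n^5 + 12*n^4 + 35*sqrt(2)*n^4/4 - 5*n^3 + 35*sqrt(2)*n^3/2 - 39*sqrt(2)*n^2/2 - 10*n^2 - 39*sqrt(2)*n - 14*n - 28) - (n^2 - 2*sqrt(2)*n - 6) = sqrt(2)*n^6/2 + sqrt(2)*n^5 + 6*n^5 + 12*n^4 + 35*sqrt(2)*n^4/4 - 5*n^3 + 35*sqrt(2)*n^3/2 - 39*sqrt(2)*n^2/2 - 11*n^2 - 37*sqrt(2)*n - 14*n - 22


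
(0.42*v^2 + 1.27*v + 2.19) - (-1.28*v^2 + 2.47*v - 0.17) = 1.7*v^2 - 1.2*v + 2.36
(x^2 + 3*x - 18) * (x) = x^3 + 3*x^2 - 18*x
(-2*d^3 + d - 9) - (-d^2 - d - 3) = -2*d^3 + d^2 + 2*d - 6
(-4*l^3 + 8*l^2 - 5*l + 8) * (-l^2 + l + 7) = 4*l^5 - 12*l^4 - 15*l^3 + 43*l^2 - 27*l + 56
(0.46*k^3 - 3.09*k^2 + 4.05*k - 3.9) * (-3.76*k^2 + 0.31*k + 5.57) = -1.7296*k^5 + 11.761*k^4 - 13.6237*k^3 - 1.2918*k^2 + 21.3495*k - 21.723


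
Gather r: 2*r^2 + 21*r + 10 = 2*r^2 + 21*r + 10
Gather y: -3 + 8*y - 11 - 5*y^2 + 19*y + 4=-5*y^2 + 27*y - 10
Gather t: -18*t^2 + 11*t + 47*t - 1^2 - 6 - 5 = -18*t^2 + 58*t - 12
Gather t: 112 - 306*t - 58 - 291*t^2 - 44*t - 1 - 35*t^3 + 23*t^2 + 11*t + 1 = -35*t^3 - 268*t^2 - 339*t + 54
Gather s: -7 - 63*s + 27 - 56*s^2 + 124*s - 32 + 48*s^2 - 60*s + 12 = -8*s^2 + s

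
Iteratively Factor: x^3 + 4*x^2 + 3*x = (x + 1)*(x^2 + 3*x) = (x + 1)*(x + 3)*(x)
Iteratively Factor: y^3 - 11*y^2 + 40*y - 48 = (y - 3)*(y^2 - 8*y + 16) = (y - 4)*(y - 3)*(y - 4)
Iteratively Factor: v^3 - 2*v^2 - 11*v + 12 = (v - 1)*(v^2 - v - 12) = (v - 4)*(v - 1)*(v + 3)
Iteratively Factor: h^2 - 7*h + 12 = (h - 4)*(h - 3)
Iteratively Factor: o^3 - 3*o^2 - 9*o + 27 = (o + 3)*(o^2 - 6*o + 9) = (o - 3)*(o + 3)*(o - 3)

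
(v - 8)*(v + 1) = v^2 - 7*v - 8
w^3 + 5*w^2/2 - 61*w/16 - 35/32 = (w - 5/4)*(w + 1/4)*(w + 7/2)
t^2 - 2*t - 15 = (t - 5)*(t + 3)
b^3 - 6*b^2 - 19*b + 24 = (b - 8)*(b - 1)*(b + 3)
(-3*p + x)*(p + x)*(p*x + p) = -3*p^3*x - 3*p^3 - 2*p^2*x^2 - 2*p^2*x + p*x^3 + p*x^2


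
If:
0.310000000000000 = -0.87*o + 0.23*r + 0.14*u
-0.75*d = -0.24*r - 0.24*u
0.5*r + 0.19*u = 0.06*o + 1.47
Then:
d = 0.200797720797721*u + 0.957492877492877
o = 0.0624406457739791*u + 0.434710351377018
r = 2.99216524216524 - 0.372507122507123*u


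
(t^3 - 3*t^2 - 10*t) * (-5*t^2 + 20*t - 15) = -5*t^5 + 35*t^4 - 25*t^3 - 155*t^2 + 150*t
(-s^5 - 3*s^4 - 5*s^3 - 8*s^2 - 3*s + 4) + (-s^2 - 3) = -s^5 - 3*s^4 - 5*s^3 - 9*s^2 - 3*s + 1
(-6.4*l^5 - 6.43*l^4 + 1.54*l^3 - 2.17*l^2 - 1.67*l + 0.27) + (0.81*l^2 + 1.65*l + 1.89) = -6.4*l^5 - 6.43*l^4 + 1.54*l^3 - 1.36*l^2 - 0.02*l + 2.16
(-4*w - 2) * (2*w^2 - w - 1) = -8*w^3 + 6*w + 2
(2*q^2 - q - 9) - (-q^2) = 3*q^2 - q - 9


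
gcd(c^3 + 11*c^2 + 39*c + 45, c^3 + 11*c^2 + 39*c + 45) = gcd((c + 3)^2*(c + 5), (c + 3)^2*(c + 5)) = c^3 + 11*c^2 + 39*c + 45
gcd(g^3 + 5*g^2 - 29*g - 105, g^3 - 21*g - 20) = g - 5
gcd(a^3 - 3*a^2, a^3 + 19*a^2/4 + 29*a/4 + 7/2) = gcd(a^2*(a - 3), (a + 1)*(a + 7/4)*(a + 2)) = 1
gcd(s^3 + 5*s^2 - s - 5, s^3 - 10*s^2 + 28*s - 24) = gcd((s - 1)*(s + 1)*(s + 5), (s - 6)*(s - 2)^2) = 1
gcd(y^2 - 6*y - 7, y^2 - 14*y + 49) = y - 7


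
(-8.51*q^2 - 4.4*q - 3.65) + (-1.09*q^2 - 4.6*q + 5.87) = -9.6*q^2 - 9.0*q + 2.22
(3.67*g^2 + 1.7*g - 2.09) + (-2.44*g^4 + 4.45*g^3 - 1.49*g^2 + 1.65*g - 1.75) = -2.44*g^4 + 4.45*g^3 + 2.18*g^2 + 3.35*g - 3.84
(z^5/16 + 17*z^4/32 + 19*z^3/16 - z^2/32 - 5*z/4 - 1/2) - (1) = z^5/16 + 17*z^4/32 + 19*z^3/16 - z^2/32 - 5*z/4 - 3/2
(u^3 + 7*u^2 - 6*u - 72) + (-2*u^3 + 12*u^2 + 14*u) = -u^3 + 19*u^2 + 8*u - 72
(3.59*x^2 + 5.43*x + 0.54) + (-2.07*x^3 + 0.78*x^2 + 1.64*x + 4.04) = -2.07*x^3 + 4.37*x^2 + 7.07*x + 4.58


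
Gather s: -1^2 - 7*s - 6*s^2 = -6*s^2 - 7*s - 1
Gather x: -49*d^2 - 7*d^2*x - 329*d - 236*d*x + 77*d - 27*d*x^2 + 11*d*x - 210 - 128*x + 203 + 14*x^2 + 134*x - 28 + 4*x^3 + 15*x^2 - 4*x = -49*d^2 - 252*d + 4*x^3 + x^2*(29 - 27*d) + x*(-7*d^2 - 225*d + 2) - 35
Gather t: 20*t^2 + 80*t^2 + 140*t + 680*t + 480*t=100*t^2 + 1300*t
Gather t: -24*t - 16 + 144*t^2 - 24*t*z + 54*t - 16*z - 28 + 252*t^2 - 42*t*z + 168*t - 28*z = 396*t^2 + t*(198 - 66*z) - 44*z - 44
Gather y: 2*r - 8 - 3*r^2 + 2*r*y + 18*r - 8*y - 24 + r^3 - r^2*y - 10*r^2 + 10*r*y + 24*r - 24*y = r^3 - 13*r^2 + 44*r + y*(-r^2 + 12*r - 32) - 32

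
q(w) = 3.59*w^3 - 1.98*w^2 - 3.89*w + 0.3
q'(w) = 10.77*w^2 - 3.96*w - 3.89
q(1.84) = 8.80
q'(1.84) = 25.29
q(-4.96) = -467.18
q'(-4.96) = 280.71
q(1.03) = -1.88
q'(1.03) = 3.46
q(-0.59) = 1.17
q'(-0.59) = 2.20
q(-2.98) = -100.70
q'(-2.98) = 103.55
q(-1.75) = -18.20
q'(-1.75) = 36.02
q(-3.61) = -180.36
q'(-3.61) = 150.76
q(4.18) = 211.64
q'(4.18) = 167.73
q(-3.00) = -102.78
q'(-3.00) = 104.92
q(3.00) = 67.74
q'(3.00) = 81.16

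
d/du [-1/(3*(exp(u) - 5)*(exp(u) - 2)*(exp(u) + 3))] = ((exp(u) - 5)*(exp(u) - 2) + (exp(u) - 5)*(exp(u) + 3) + (exp(u) - 2)*(exp(u) + 3))*exp(u)/(3*(exp(u) - 5)^2*(exp(u) - 2)^2*(exp(u) + 3)^2)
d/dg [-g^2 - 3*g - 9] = -2*g - 3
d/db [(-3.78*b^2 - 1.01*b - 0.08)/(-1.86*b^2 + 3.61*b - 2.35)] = (-15.5244*b^2 + 17.4684*b + 2.6623)/(3.4596*b^4 - 13.4292*b^3 + 21.7741*b^2 - 16.967*b + 5.5225)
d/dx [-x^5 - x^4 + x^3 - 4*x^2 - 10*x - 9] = -5*x^4 - 4*x^3 + 3*x^2 - 8*x - 10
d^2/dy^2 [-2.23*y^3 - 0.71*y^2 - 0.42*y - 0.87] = -13.38*y - 1.42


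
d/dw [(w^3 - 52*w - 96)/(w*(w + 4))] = (w^4 + 8*w^3 + 52*w^2 + 192*w + 384)/(w^2*(w^2 + 8*w + 16))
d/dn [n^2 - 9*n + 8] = 2*n - 9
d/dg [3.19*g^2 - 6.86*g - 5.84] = 6.38*g - 6.86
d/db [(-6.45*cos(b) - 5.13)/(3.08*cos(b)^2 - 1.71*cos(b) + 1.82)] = (-19.866*cos(b)^2 - 31.6008*cos(b) + 20.5113)*sin(b)/(9.4864*cos(b)^4 - 10.5336*cos(b)^3 + 14.1353*cos(b)^2 - 6.2244*cos(b) + 3.3124)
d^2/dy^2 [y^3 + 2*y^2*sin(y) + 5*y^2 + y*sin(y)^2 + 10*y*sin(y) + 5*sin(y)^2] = -2*y^2*sin(y) - 10*y*sin(y) + 8*y*cos(y) + 2*y*cos(2*y) + 6*y + 4*sin(y) + 2*sin(2*y) + 20*cos(y) + 10*cos(2*y) + 10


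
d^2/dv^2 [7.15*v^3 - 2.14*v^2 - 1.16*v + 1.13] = 42.9*v - 4.28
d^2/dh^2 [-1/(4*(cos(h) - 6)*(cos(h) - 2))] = (2*sin(h)^4 - 9*sin(h)^2 + 63*cos(h) - 3*cos(3*h) - 45)/(2*(cos(h) - 6)^3*(cos(h) - 2)^3)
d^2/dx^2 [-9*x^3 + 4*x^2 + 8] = 8 - 54*x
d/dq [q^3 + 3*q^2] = 3*q*(q + 2)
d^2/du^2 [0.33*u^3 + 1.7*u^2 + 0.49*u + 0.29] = 1.98*u + 3.4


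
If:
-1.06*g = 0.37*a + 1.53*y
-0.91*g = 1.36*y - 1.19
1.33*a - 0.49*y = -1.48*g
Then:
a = -3.92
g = 3.12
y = -1.22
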